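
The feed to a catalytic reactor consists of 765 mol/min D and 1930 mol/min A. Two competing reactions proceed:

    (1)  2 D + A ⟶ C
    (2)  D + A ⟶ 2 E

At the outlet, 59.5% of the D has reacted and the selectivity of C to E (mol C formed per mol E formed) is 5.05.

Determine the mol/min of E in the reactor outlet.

42.9 mol/min

Conversion of D: D consumed = 0.595 × 765 = 455.2 mol/min = 2ξ₁ + 1ξ₂.
Selectivity: 1ξ₁ / (2ξ₂) = 5.05 → ξ₁ = 10.1 ξ₂.
Substitute: (2·10.1 + 1) ξ₂ = 455.2 → ξ₂ = 21.47 mol/min, ξ₁ = 216.9 mol/min.
Outlet amounts (n = n₀ + Σ ν·ξ):
  D: 765 − 2(216.9) − 1(21.47) = 309.8
  A: 1930 − 1(216.9) − 1(21.47) = 1692
  C: 0 + 1(216.9) = 216.9
  E: 0 + 2(21.47) = 42.94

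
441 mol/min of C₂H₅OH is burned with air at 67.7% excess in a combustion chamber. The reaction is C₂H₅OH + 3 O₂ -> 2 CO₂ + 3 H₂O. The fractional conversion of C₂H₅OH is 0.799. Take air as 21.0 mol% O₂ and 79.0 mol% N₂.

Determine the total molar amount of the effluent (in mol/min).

Stoichiometric O₂ = 3 × 441 = 1323 mol/min; O₂ fed = 1323 × 1.677 = 2219 mol/min.
N₂ fed = 2219 × 79/21 = 8346 mol/min.
Fuel reacted = 0.799 × 441 → ξ = 352.4 mol/min.
Outlet (n = n₀ + ν ξ):
  C₂H₅OH: 441 − 1(352.4) = 88.64
  O₂: 2219 − 3(352.4) = 1162
  N₂: 8346 (inert)
  CO₂: 0 + 2(352.4) = 704.7
  H₂O: 0 + 3(352.4) = 1057
Total out = 88.64 + 1162 + 8346 + 704.7 + 1057 = 11360 mol/min.

11400 mol/min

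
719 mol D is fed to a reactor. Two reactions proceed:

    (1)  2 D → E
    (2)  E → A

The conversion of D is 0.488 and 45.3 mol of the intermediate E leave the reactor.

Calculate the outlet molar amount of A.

130 mol

Conversion of D: D consumed = 2ξ₁ = 0.488 × 719 → ξ₁ = 175.4 mol.
E balance: n_E = 0 + 1ξ₁ − 1ξ₂ = 45.3 → ξ₂ = (1·175.4 − 45.3)/1 = 130.1 mol.
Outlet amounts (n = n₀ + Σ ν·ξ):
  D: 719 − 2(175.4) = 368.1
  E: 0 + 1(175.4) − 1(130.1) = 45.3
  A: 0 + 1(130.1) = 130.1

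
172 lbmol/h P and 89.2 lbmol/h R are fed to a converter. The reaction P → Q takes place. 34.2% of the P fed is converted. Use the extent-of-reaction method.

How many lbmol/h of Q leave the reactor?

P reacted = 0.342 × 172 = 58.82 lbmol/h; ν_P = −1, so ξ = 58.82/1 = 58.82 lbmol/h.
Outlet amounts (n = n₀ + ν ξ):
  P: 172 − 1(58.82) = 113.2
  Q: 0 + 1(58.82) = 58.82
  R: 89.2 (inert)

58.8 lbmol/h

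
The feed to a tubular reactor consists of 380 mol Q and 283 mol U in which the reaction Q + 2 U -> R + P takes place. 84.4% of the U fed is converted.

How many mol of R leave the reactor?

U reacted = 0.844 × 283 = 238.9 mol; ν_U = −2, so ξ = 238.9/2 = 119.4 mol.
Outlet amounts (n = n₀ + ν ξ):
  Q: 380 − 1(119.4) = 260.6
  U: 283 − 2(119.4) = 44.15
  R: 0 + 1(119.4) = 119.4
  P: 0 + 1(119.4) = 119.4

119 mol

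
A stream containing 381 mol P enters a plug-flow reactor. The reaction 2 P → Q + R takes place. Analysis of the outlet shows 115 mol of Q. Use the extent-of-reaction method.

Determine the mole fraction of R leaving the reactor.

For Q: n = n₀ + 1ξ → 115 = 0 + 1ξ, giving ξ = 115 mol.
Outlet amounts (n = n₀ + ν ξ):
  P: 381 − 2(115) = 151
  Q: 0 + 1(115) = 115
  R: 0 + 1(115) = 115
Total out = 381 mol; y_R = 115 / 381 = 0.3018.

0.302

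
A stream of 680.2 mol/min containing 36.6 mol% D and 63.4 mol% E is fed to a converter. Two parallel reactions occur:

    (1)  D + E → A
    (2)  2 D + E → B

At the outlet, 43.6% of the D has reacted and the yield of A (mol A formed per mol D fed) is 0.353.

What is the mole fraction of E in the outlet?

Yield of A: 1ξ₁ / 249 = 0.353 → ξ₁ = 87.88 mol/min.
Conversion of D: 1ξ₁ + 2ξ₂ = 0.436 × 249 = 108.5 → ξ₂ = 10.33 mol/min.
Outlet amounts (n = n₀ + Σ ν·ξ):
  D: 249 − 1(87.88) − 2(10.33) = 140.4
  E: 431.2 − 1(87.88) − 1(10.33) = 333
  A: 0 + 1(87.88) = 87.88
  B: 0 + 1(10.33) = 10.33
Total out = 571.7 mol/min; y_E = 333 / 571.7 = 0.5826.

0.583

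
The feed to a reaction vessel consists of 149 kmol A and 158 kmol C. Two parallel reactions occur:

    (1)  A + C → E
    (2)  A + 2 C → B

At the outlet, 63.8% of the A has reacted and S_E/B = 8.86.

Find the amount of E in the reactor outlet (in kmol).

85.4 kmol

Conversion of A: A consumed = 0.638 × 149 = 95.06 kmol = 1ξ₁ + 1ξ₂.
Selectivity: 1ξ₁ / (1ξ₂) = 8.86 → ξ₁ = 8.86 ξ₂.
Substitute: (1·8.86 + 1) ξ₂ = 95.06 → ξ₂ = 9.641 kmol, ξ₁ = 85.42 kmol.
Outlet amounts (n = n₀ + Σ ν·ξ):
  A: 149 − 1(85.42) − 1(9.641) = 53.94
  C: 158 − 1(85.42) − 2(9.641) = 53.3
  E: 0 + 1(85.42) = 85.42
  B: 0 + 1(9.641) = 9.641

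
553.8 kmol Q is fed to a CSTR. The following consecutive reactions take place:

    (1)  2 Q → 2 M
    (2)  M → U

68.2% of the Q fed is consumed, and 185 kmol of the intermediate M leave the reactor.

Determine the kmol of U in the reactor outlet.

193 kmol

Conversion of Q: Q consumed = 2ξ₁ = 0.682 × 553.8 → ξ₁ = 188.8 kmol.
M balance: n_M = 0 + 2ξ₁ − 1ξ₂ = 185 → ξ₂ = (2·188.8 − 185)/1 = 192.7 kmol.
Outlet amounts (n = n₀ + Σ ν·ξ):
  Q: 553.8 − 2(188.8) = 176.1
  M: 0 + 2(188.8) − 1(192.7) = 185
  U: 0 + 1(192.7) = 192.7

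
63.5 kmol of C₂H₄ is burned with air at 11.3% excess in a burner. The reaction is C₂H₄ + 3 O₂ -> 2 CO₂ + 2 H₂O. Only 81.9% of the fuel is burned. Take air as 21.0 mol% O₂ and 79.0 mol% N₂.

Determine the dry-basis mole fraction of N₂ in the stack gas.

Stoichiometric O₂ = 3 × 63.5 = 190.5 kmol; O₂ fed = 190.5 × 1.113 = 212 kmol.
N₂ fed = 212 × 79/21 = 797.6 kmol.
Fuel reacted = 0.819 × 63.5 → ξ = 52.01 kmol.
Outlet (n = n₀ + ν ξ):
  C₂H₄: 63.5 − 1(52.01) = 11.49
  O₂: 212 − 3(52.01) = 56.01
  N₂: 797.6 (inert)
  CO₂: 0 + 2(52.01) = 104
  H₂O: 0 + 2(52.01) = 104
Dry total = 969.1 kmol; y_N₂ (dry) = 797.6 / 969.1 = 0.823.

0.823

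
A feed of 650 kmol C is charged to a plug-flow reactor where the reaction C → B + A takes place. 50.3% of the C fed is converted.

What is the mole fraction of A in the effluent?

0.335

C reacted = 0.503 × 650 = 326.9 kmol; ν_C = −1, so ξ = 326.9/1 = 326.9 kmol.
Outlet amounts (n = n₀ + ν ξ):
  C: 650 − 1(326.9) = 323.1
  B: 0 + 1(326.9) = 326.9
  A: 0 + 1(326.9) = 326.9
Total out = 977 kmol; y_A = 326.9 / 977 = 0.3347.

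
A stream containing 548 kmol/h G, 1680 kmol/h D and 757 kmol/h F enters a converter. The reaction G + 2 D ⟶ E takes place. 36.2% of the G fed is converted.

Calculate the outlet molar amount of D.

G reacted = 0.362 × 548 = 198.4 kmol/h; ν_G = −1, so ξ = 198.4/1 = 198.4 kmol/h.
Outlet amounts (n = n₀ + ν ξ):
  G: 548 − 1(198.4) = 349.6
  D: 1680 − 2(198.4) = 1283
  E: 0 + 1(198.4) = 198.4
  F: 757 (inert)

1280 kmol/h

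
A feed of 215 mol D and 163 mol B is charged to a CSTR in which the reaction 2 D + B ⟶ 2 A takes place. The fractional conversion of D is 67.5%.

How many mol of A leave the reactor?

D reacted = 0.675 × 215 = 145.1 mol; ν_D = −2, so ξ = 145.1/2 = 72.56 mol.
Outlet amounts (n = n₀ + ν ξ):
  D: 215 − 2(72.56) = 69.88
  B: 163 − 1(72.56) = 90.44
  A: 0 + 2(72.56) = 145.1

145 mol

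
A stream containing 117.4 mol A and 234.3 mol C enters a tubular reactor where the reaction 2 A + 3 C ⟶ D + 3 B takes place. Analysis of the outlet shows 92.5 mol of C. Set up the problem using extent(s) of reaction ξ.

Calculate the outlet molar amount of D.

For C: n = n₀ − 3ξ → 92.5 = 234.3 − 3ξ, giving ξ = 47.27 mol.
Outlet amounts (n = n₀ + ν ξ):
  A: 117.4 − 2(47.27) = 22.87
  C: 234.3 − 3(47.27) = 92.5
  D: 0 + 1(47.27) = 47.27
  B: 0 + 3(47.27) = 141.8

47.3 mol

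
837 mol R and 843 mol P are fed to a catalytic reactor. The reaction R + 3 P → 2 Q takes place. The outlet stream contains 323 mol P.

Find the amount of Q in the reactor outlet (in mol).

For P: n = n₀ − 3ξ → 323 = 843 − 3ξ, giving ξ = 173.3 mol.
Outlet amounts (n = n₀ + ν ξ):
  R: 837 − 1(173.3) = 663.7
  P: 843 − 3(173.3) = 323
  Q: 0 + 2(173.3) = 346.7

347 mol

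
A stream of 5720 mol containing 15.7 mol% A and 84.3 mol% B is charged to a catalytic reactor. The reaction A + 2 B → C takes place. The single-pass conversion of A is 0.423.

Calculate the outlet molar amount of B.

A reacted = 0.423 × 898 = 379.9 mol; ν_A = −1, so ξ = 379.9/1 = 379.9 mol.
Outlet amounts (n = n₀ + ν ξ):
  A: 898 − 1(379.9) = 518.2
  B: 4822 − 2(379.9) = 4062
  C: 0 + 1(379.9) = 379.9

4060 mol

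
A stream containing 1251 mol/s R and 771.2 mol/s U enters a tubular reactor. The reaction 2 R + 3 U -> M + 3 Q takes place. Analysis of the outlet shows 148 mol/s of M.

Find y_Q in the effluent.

For M: n = n₀ + 1ξ → 148 = 0 + 1ξ, giving ξ = 148 mol/s.
Outlet amounts (n = n₀ + ν ξ):
  R: 1251 − 2(148) = 955
  U: 771.2 − 3(148) = 327.2
  M: 0 + 1(148) = 148
  Q: 0 + 3(148) = 444
Total out = 1874 mol/s; y_Q = 444 / 1874 = 0.2369.

0.237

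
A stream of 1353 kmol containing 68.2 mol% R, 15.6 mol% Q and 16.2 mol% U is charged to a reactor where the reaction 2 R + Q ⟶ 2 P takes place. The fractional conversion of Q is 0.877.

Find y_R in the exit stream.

0.473

Q reacted = 0.877 × 211.1 = 185.1 kmol; ν_Q = −1, so ξ = 185.1/1 = 185.1 kmol.
Outlet amounts (n = n₀ + ν ξ):
  R: 922.7 − 2(185.1) = 552.5
  Q: 211.1 − 1(185.1) = 25.96
  P: 0 + 2(185.1) = 370.2
  U: 219.2 (inert)
Total out = 1168 kmol; y_R = 552.5 / 1168 = 0.4731.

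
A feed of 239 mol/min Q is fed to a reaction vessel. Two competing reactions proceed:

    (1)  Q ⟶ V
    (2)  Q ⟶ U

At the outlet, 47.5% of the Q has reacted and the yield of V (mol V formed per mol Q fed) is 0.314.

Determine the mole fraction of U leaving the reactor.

0.161

Yield of V: 1ξ₁ / 239 = 0.314 → ξ₁ = 75.05 mol/min.
Conversion of Q: 1ξ₁ + 1ξ₂ = 0.475 × 239 = 113.5 → ξ₂ = 38.48 mol/min.
Outlet amounts (n = n₀ + Σ ν·ξ):
  Q: 239 − 1(75.05) − 1(38.48) = 125.5
  V: 0 + 1(75.05) = 75.05
  U: 0 + 1(38.48) = 38.48
Total out = 239 mol/min; y_U = 38.48 / 239 = 0.161.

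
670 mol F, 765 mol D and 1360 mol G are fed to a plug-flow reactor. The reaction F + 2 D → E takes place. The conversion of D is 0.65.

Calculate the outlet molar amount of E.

D reacted = 0.65 × 765 = 497.2 mol; ν_D = −2, so ξ = 497.2/2 = 248.6 mol.
Outlet amounts (n = n₀ + ν ξ):
  F: 670 − 1(248.6) = 421.4
  D: 765 − 2(248.6) = 267.8
  E: 0 + 1(248.6) = 248.6
  G: 1360 (inert)

249 mol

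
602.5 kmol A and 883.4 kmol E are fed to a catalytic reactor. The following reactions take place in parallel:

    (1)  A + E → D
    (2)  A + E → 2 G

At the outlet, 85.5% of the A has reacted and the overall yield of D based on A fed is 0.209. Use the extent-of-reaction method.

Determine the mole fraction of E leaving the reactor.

Yield of D: 1ξ₁ / 602.5 = 0.209 → ξ₁ = 125.9 kmol.
Conversion of A: 1ξ₁ + 1ξ₂ = 0.855 × 602.5 = 515.1 → ξ₂ = 389.2 kmol.
Outlet amounts (n = n₀ + Σ ν·ξ):
  A: 602.5 − 1(125.9) − 1(389.2) = 87.36
  E: 883.4 − 1(125.9) − 1(389.2) = 368.3
  D: 0 + 1(125.9) = 125.9
  G: 0 + 2(389.2) = 778.4
Total out = 1360 kmol; y_E = 368.3 / 1360 = 0.2708.

0.271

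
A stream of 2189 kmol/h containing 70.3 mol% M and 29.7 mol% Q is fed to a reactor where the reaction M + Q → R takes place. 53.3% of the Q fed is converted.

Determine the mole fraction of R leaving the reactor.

Q reacted = 0.533 × 650.1 = 346.5 kmol/h; ν_Q = −1, so ξ = 346.5/1 = 346.5 kmol/h.
Outlet amounts (n = n₀ + ν ξ):
  M: 1539 − 1(346.5) = 1192
  Q: 650.1 − 1(346.5) = 303.6
  R: 0 + 1(346.5) = 346.5
Total out = 1842 kmol/h; y_R = 346.5 / 1842 = 0.1881.

0.188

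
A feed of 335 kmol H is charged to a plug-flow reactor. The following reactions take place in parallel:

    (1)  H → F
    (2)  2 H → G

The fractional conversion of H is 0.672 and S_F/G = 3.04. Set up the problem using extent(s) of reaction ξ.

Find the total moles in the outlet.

290 kmol

Conversion of H: H consumed = 0.672 × 335 = 225.1 kmol = 1ξ₁ + 2ξ₂.
Selectivity: 1ξ₁ / (1ξ₂) = 3.04 → ξ₁ = 3.04 ξ₂.
Substitute: (1·3.04 + 2) ξ₂ = 225.1 → ξ₂ = 44.67 kmol, ξ₁ = 135.8 kmol.
Outlet amounts (n = n₀ + Σ ν·ξ):
  H: 335 − 1(135.8) − 2(44.67) = 109.9
  F: 0 + 1(135.8) = 135.8
  G: 0 + 1(44.67) = 44.67
Total out = 109.9 + 135.8 + 44.67 = 290.3 kmol.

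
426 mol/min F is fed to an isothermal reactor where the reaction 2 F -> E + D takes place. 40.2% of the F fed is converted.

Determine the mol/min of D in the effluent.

85.6 mol/min

F reacted = 0.402 × 426 = 171.3 mol/min; ν_F = −2, so ξ = 171.3/2 = 85.63 mol/min.
Outlet amounts (n = n₀ + ν ξ):
  F: 426 − 2(85.63) = 254.7
  E: 0 + 1(85.63) = 85.63
  D: 0 + 1(85.63) = 85.63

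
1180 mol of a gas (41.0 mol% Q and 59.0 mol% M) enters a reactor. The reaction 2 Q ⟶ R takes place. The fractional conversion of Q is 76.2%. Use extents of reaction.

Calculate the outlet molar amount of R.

Q reacted = 0.762 × 483.8 = 368.7 mol; ν_Q = −2, so ξ = 368.7/2 = 184.3 mol.
Outlet amounts (n = n₀ + ν ξ):
  Q: 483.8 − 2(184.3) = 115.1
  R: 0 + 1(184.3) = 184.3
  M: 696.2 (inert)

184 mol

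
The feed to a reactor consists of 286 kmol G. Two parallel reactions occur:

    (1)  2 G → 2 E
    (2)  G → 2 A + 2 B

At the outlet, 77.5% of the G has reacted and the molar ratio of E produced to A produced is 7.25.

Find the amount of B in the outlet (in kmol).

Conversion of G: G consumed = 0.775 × 286 = 221.7 kmol = 2ξ₁ + 1ξ₂.
Selectivity: 2ξ₁ / (2ξ₂) = 7.25 → ξ₁ = 7.25 ξ₂.
Substitute: (2·7.25 + 1) ξ₂ = 221.7 → ξ₂ = 14.3 kmol, ξ₁ = 103.7 kmol.
Outlet amounts (n = n₀ + Σ ν·ξ):
  G: 286 − 2(103.7) − 1(14.3) = 64.35
  E: 0 + 2(103.7) = 207.4
  A: 0 + 2(14.3) = 28.6
  B: 0 + 2(14.3) = 28.6

28.6 kmol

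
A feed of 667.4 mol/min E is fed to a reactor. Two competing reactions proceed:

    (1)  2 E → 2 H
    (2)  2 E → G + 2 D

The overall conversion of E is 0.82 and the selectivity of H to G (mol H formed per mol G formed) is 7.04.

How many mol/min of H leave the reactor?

Conversion of E: E consumed = 0.82 × 667.4 = 547.3 mol/min = 2ξ₁ + 2ξ₂.
Selectivity: 2ξ₁ / (1ξ₂) = 7.04 → ξ₁ = 3.52 ξ₂.
Substitute: (2·3.52 + 2) ξ₂ = 547.3 → ξ₂ = 60.54 mol/min, ξ₁ = 213.1 mol/min.
Outlet amounts (n = n₀ + Σ ν·ξ):
  E: 667.4 − 2(213.1) − 2(60.54) = 120.1
  H: 0 + 2(213.1) = 426.2
  G: 0 + 1(60.54) = 60.54
  D: 0 + 2(60.54) = 121.1

426 mol/min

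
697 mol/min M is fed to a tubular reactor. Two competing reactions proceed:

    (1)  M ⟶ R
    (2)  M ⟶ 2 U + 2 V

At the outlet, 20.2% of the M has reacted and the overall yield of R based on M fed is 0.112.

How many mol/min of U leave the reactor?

Yield of R: 1ξ₁ / 697 = 0.112 → ξ₁ = 78.06 mol/min.
Conversion of M: 1ξ₁ + 1ξ₂ = 0.202 × 697 = 140.8 → ξ₂ = 62.73 mol/min.
Outlet amounts (n = n₀ + Σ ν·ξ):
  M: 697 − 1(78.06) − 1(62.73) = 556.2
  R: 0 + 1(78.06) = 78.06
  U: 0 + 2(62.73) = 125.5
  V: 0 + 2(62.73) = 125.5

125 mol/min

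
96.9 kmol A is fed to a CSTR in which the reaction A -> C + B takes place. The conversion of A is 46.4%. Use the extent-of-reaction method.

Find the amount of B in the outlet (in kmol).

45 kmol

A reacted = 0.464 × 96.9 = 44.96 kmol; ν_A = −1, so ξ = 44.96/1 = 44.96 kmol.
Outlet amounts (n = n₀ + ν ξ):
  A: 96.9 − 1(44.96) = 51.94
  C: 0 + 1(44.96) = 44.96
  B: 0 + 1(44.96) = 44.96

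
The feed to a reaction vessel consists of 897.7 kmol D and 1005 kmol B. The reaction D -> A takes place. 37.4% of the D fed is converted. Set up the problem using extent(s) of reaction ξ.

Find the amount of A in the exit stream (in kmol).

D reacted = 0.374 × 897.7 = 335.7 kmol; ν_D = −1, so ξ = 335.7/1 = 335.7 kmol.
Outlet amounts (n = n₀ + ν ξ):
  D: 897.7 − 1(335.7) = 562
  A: 0 + 1(335.7) = 335.7
  B: 1005 (inert)

336 kmol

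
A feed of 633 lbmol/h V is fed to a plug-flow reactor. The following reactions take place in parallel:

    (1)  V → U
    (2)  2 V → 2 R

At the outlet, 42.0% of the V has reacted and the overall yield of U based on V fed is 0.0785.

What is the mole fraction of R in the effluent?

0.342

Yield of U: 1ξ₁ / 633 = 0.0785 → ξ₁ = 49.69 lbmol/h.
Conversion of V: 1ξ₁ + 2ξ₂ = 0.42 × 633 = 265.9 → ξ₂ = 108.1 lbmol/h.
Outlet amounts (n = n₀ + Σ ν·ξ):
  V: 633 − 1(49.69) − 2(108.1) = 367.1
  U: 0 + 1(49.69) = 49.69
  R: 0 + 2(108.1) = 216.2
Total out = 633 lbmol/h; y_R = 216.2 / 633 = 0.3415.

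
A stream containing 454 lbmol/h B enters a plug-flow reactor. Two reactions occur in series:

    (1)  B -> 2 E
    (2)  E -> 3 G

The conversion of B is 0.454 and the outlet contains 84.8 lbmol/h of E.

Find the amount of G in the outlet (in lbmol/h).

Conversion of B: B consumed = 1ξ₁ = 0.454 × 454 → ξ₁ = 206.1 lbmol/h.
E balance: n_E = 0 + 2ξ₁ − 1ξ₂ = 84.8 → ξ₂ = (2·206.1 − 84.8)/1 = 327.4 lbmol/h.
Outlet amounts (n = n₀ + Σ ν·ξ):
  B: 454 − 1(206.1) = 247.9
  E: 0 + 2(206.1) − 1(327.4) = 84.8
  G: 0 + 3(327.4) = 982.3

982 lbmol/h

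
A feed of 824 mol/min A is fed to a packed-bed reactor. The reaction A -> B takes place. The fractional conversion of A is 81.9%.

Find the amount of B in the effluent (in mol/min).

A reacted = 0.819 × 824 = 674.9 mol/min; ν_A = −1, so ξ = 674.9/1 = 674.9 mol/min.
Outlet amounts (n = n₀ + ν ξ):
  A: 824 − 1(674.9) = 149.1
  B: 0 + 1(674.9) = 674.9

675 mol/min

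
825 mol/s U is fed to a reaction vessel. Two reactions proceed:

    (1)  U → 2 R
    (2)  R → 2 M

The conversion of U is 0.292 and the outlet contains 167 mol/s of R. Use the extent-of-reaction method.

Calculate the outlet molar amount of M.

Conversion of U: U consumed = 1ξ₁ = 0.292 × 825 → ξ₁ = 240.9 mol/s.
R balance: n_R = 0 + 2ξ₁ − 1ξ₂ = 167 → ξ₂ = (2·240.9 − 167)/1 = 314.8 mol/s.
Outlet amounts (n = n₀ + Σ ν·ξ):
  U: 825 − 1(240.9) = 584.1
  R: 0 + 2(240.9) − 1(314.8) = 167
  M: 0 + 2(314.8) = 629.6

630 mol/s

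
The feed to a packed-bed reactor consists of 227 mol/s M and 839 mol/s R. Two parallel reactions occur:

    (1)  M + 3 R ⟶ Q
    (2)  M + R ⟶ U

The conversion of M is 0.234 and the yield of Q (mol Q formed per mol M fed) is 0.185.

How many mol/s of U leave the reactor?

11.1 mol/s

Yield of Q: 1ξ₁ / 227 = 0.185 → ξ₁ = 41.99 mol/s.
Conversion of M: 1ξ₁ + 1ξ₂ = 0.234 × 227 = 53.12 → ξ₂ = 11.12 mol/s.
Outlet amounts (n = n₀ + Σ ν·ξ):
  M: 227 − 1(41.99) − 1(11.12) = 173.9
  R: 839 − 3(41.99) − 1(11.12) = 701.9
  Q: 0 + 1(41.99) = 41.99
  U: 0 + 1(11.12) = 11.12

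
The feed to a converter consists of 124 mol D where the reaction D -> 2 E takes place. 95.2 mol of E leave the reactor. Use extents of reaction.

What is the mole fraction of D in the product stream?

0.445

For E: n = n₀ + 2ξ → 95.2 = 0 + 2ξ, giving ξ = 47.6 mol.
Outlet amounts (n = n₀ + ν ξ):
  D: 124 − 1(47.6) = 76.4
  E: 0 + 2(47.6) = 95.2
Total out = 171.6 mol; y_D = 76.4 / 171.6 = 0.4452.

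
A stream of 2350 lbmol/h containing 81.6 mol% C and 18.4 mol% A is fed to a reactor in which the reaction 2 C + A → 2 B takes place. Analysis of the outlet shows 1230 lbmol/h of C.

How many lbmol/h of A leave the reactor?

88.6 lbmol/h

For C: n = n₀ − 2ξ → 1230 = 1918 − 2ξ, giving ξ = 343.8 lbmol/h.
Outlet amounts (n = n₀ + ν ξ):
  C: 1918 − 2(343.8) = 1230
  A: 432.4 − 1(343.8) = 88.6
  B: 0 + 2(343.8) = 687.6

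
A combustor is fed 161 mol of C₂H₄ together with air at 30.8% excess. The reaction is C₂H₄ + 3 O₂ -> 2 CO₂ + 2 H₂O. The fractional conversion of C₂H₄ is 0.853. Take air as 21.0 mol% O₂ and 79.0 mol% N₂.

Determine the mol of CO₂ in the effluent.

275 mol

Stoichiometric O₂ = 3 × 161 = 483 mol; O₂ fed = 483 × 1.308 = 631.8 mol.
N₂ fed = 631.8 × 79/21 = 2377 mol.
Fuel reacted = 0.853 × 161 → ξ = 137.3 mol.
Outlet (n = n₀ + ν ξ):
  C₂H₄: 161 − 1(137.3) = 23.67
  O₂: 631.8 − 3(137.3) = 219.8
  N₂: 2377 (inert)
  CO₂: 0 + 2(137.3) = 274.7
  H₂O: 0 + 2(137.3) = 274.7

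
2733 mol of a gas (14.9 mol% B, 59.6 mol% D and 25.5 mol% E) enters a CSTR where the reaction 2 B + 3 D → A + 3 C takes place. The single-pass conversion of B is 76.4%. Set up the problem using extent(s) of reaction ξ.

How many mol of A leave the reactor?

156 mol

B reacted = 0.764 × 407.2 = 311.1 mol; ν_B = −2, so ξ = 311.1/2 = 155.6 mol.
Outlet amounts (n = n₀ + ν ξ):
  B: 407.2 − 2(155.6) = 96.1
  D: 1629 − 3(155.6) = 1162
  A: 0 + 1(155.6) = 155.6
  C: 0 + 3(155.6) = 466.7
  E: 696.9 (inert)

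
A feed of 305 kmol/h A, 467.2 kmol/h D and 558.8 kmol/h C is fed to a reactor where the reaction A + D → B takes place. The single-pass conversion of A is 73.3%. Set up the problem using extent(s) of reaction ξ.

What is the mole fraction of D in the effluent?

0.22

A reacted = 0.733 × 305 = 223.6 kmol/h; ν_A = −1, so ξ = 223.6/1 = 223.6 kmol/h.
Outlet amounts (n = n₀ + ν ξ):
  A: 305 − 1(223.6) = 81.44
  D: 467.2 − 1(223.6) = 243.6
  B: 0 + 1(223.6) = 223.6
  C: 558.8 (inert)
Total out = 1107 kmol/h; y_D = 243.6 / 1107 = 0.22.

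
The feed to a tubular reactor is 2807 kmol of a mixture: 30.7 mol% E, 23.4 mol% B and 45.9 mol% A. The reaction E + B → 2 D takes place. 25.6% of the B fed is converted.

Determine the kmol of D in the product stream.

336 kmol

B reacted = 0.256 × 656.8 = 168.2 kmol; ν_B = −1, so ξ = 168.2/1 = 168.2 kmol.
Outlet amounts (n = n₀ + ν ξ):
  E: 861.7 − 1(168.2) = 693.6
  B: 656.8 − 1(168.2) = 488.7
  D: 0 + 2(168.2) = 336.3
  A: 1288 (inert)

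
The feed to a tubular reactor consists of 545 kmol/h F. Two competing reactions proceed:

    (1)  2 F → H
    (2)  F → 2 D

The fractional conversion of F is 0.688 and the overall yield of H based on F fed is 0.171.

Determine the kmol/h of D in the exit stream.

Yield of H: 1ξ₁ / 545 = 0.171 → ξ₁ = 93.2 kmol/h.
Conversion of F: 2ξ₁ + 1ξ₂ = 0.688 × 545 = 375 → ξ₂ = 188.6 kmol/h.
Outlet amounts (n = n₀ + Σ ν·ξ):
  F: 545 − 2(93.2) − 1(188.6) = 170
  H: 0 + 1(93.2) = 93.2
  D: 0 + 2(188.6) = 377.1

377 kmol/h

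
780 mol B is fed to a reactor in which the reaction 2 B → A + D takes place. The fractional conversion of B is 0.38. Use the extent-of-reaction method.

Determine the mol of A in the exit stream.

B reacted = 0.38 × 780 = 296.4 mol; ν_B = −2, so ξ = 296.4/2 = 148.2 mol.
Outlet amounts (n = n₀ + ν ξ):
  B: 780 − 2(148.2) = 483.6
  A: 0 + 1(148.2) = 148.2
  D: 0 + 1(148.2) = 148.2

148 mol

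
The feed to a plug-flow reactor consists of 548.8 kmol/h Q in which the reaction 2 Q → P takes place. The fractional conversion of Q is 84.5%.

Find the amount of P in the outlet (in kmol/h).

232 kmol/h

Q reacted = 0.845 × 548.8 = 463.7 kmol/h; ν_Q = −2, so ξ = 463.7/2 = 231.9 kmol/h.
Outlet amounts (n = n₀ + ν ξ):
  Q: 548.8 − 2(231.9) = 85.06
  P: 0 + 1(231.9) = 231.9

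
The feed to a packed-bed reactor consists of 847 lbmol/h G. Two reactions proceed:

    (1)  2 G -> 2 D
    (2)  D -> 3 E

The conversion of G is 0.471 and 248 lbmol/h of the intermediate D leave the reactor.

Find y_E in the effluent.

Conversion of G: G consumed = 2ξ₁ = 0.471 × 847 → ξ₁ = 199.5 lbmol/h.
D balance: n_D = 0 + 2ξ₁ − 1ξ₂ = 248 → ξ₂ = (2·199.5 − 248)/1 = 150.9 lbmol/h.
Outlet amounts (n = n₀ + Σ ν·ξ):
  G: 847 − 2(199.5) = 448.1
  D: 0 + 2(199.5) − 1(150.9) = 248
  E: 0 + 3(150.9) = 452.8
Total out = 1149 lbmol/h; y_E = 452.8 / 1149 = 0.3941.

0.394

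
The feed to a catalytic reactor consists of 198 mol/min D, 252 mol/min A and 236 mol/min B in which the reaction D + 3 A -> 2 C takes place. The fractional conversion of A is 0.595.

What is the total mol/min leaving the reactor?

586 mol/min

A reacted = 0.595 × 252 = 149.9 mol/min; ν_A = −3, so ξ = 149.9/3 = 49.98 mol/min.
Outlet amounts (n = n₀ + ν ξ):
  D: 198 − 1(49.98) = 148
  A: 252 − 3(49.98) = 102.1
  C: 0 + 2(49.98) = 99.96
  B: 236 (inert)
Total out = 148 + 102.1 + 99.96 + 236 = 586 mol/min.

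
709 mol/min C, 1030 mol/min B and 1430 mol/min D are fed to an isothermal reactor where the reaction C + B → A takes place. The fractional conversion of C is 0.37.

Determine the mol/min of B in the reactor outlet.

C reacted = 0.37 × 709 = 262.3 mol/min; ν_C = −1, so ξ = 262.3/1 = 262.3 mol/min.
Outlet amounts (n = n₀ + ν ξ):
  C: 709 − 1(262.3) = 446.7
  B: 1030 − 1(262.3) = 767.7
  A: 0 + 1(262.3) = 262.3
  D: 1430 (inert)

768 mol/min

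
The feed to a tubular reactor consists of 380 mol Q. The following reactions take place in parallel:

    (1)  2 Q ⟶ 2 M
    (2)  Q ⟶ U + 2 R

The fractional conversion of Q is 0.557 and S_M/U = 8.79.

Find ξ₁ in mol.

Conversion of Q: Q consumed = 0.557 × 380 = 211.7 mol = 2ξ₁ + 1ξ₂.
Selectivity: 2ξ₁ / (1ξ₂) = 8.79 → ξ₁ = 4.395 ξ₂.
Substitute: (2·4.395 + 1) ξ₂ = 211.7 → ξ₂ = 21.62 mol, ξ₁ = 95.02 mol.
Outlet amounts (n = n₀ + Σ ν·ξ):
  Q: 380 − 2(95.02) − 1(21.62) = 168.3
  M: 0 + 2(95.02) = 190
  U: 0 + 1(21.62) = 21.62
  R: 0 + 2(21.62) = 43.24

ξ₁ = 95 mol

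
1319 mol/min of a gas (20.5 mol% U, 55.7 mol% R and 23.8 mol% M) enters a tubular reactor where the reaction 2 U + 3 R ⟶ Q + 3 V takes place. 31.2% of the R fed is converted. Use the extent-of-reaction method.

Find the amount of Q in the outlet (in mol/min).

R reacted = 0.312 × 734.7 = 229.2 mol/min; ν_R = −3, so ξ = 229.2/3 = 76.41 mol/min.
Outlet amounts (n = n₀ + ν ξ):
  U: 270.4 − 2(76.41) = 117.6
  R: 734.7 − 3(76.41) = 505.5
  Q: 0 + 1(76.41) = 76.41
  V: 0 + 3(76.41) = 229.2
  M: 313.9 (inert)

76.4 mol/min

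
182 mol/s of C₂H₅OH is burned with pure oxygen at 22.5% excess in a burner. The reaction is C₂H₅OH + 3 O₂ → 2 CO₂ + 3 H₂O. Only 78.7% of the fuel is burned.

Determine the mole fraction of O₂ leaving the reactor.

Stoichiometric O₂ = 3 × 182 = 546 mol/s; O₂ fed = 546 × 1.225 = 668.9 mol/s.
Fuel reacted = 0.787 × 182 → ξ = 143.2 mol/s.
Outlet (n = n₀ + ν ξ):
  C₂H₅OH: 182 − 1(143.2) = 38.77
  O₂: 668.9 − 3(143.2) = 239.1
  CO₂: 0 + 2(143.2) = 286.5
  H₂O: 0 + 3(143.2) = 429.7
Total out = 994.1 mol/s; y_O₂ = 239.1 / 994.1 = 0.2406.

0.241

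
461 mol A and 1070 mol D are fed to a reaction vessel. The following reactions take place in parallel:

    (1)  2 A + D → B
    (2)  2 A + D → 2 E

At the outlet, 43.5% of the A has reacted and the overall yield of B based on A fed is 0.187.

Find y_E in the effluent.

Yield of B: 1ξ₁ / 461 = 0.187 → ξ₁ = 86.21 mol.
Conversion of A: 2ξ₁ + 2ξ₂ = 0.435 × 461 = 200.5 → ξ₂ = 14.06 mol.
Outlet amounts (n = n₀ + Σ ν·ξ):
  A: 461 − 2(86.21) − 2(14.06) = 260.5
  D: 1070 − 1(86.21) − 1(14.06) = 969.7
  B: 0 + 1(86.21) = 86.21
  E: 0 + 2(14.06) = 28.12
Total out = 1345 mol; y_E = 28.12 / 1345 = 0.02092.

0.0209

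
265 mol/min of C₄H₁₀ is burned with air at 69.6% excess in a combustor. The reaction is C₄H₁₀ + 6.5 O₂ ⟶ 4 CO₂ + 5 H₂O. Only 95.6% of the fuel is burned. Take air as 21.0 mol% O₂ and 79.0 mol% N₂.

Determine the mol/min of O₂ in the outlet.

1270 mol/min

Stoichiometric O₂ = 6.5 × 265 = 1722 mol/min; O₂ fed = 1722 × 1.696 = 2921 mol/min.
N₂ fed = 2921 × 79/21 = 10990 mol/min.
Fuel reacted = 0.956 × 265 → ξ = 253.3 mol/min.
Outlet (n = n₀ + ν ξ):
  C₄H₁₀: 265 − 1(253.3) = 11.66
  O₂: 2921 − 6.5(253.3) = 1275
  N₂: 10990 (inert)
  CO₂: 0 + 4(253.3) = 1013
  H₂O: 0 + 5(253.3) = 1267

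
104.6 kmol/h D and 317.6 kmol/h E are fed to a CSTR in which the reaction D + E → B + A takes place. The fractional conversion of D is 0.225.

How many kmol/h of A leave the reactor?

D reacted = 0.225 × 104.6 = 23.54 kmol/h; ν_D = −1, so ξ = 23.54/1 = 23.54 kmol/h.
Outlet amounts (n = n₀ + ν ξ):
  D: 104.6 − 1(23.54) = 81.06
  E: 317.6 − 1(23.54) = 294.1
  B: 0 + 1(23.54) = 23.54
  A: 0 + 1(23.54) = 23.54

23.5 kmol/h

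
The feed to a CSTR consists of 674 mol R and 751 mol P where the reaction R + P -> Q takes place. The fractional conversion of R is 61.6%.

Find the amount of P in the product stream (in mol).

R reacted = 0.616 × 674 = 415.2 mol; ν_R = −1, so ξ = 415.2/1 = 415.2 mol.
Outlet amounts (n = n₀ + ν ξ):
  R: 674 − 1(415.2) = 258.8
  P: 751 − 1(415.2) = 335.8
  Q: 0 + 1(415.2) = 415.2

336 mol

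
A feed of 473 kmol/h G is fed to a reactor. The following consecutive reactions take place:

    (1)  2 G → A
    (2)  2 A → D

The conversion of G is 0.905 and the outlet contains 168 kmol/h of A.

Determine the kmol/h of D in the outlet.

23 kmol/h

Conversion of G: G consumed = 2ξ₁ = 0.905 × 473 → ξ₁ = 214 kmol/h.
A balance: n_A = 0 + 1ξ₁ − 2ξ₂ = 168 → ξ₂ = (1·214 − 168)/2 = 23.02 kmol/h.
Outlet amounts (n = n₀ + Σ ν·ξ):
  G: 473 − 2(214) = 44.94
  A: 0 + 1(214) − 2(23.02) = 168
  D: 0 + 1(23.02) = 23.02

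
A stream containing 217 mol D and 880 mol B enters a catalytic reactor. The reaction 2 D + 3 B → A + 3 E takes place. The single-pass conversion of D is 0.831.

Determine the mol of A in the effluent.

90.2 mol

D reacted = 0.831 × 217 = 180.3 mol; ν_D = −2, so ξ = 180.3/2 = 90.16 mol.
Outlet amounts (n = n₀ + ν ξ):
  D: 217 − 2(90.16) = 36.67
  B: 880 − 3(90.16) = 609.5
  A: 0 + 1(90.16) = 90.16
  E: 0 + 3(90.16) = 270.5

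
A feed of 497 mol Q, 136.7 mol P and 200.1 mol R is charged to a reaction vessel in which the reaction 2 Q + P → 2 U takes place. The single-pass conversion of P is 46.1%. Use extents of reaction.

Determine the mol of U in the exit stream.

126 mol

P reacted = 0.461 × 136.7 = 63.02 mol; ν_P = −1, so ξ = 63.02/1 = 63.02 mol.
Outlet amounts (n = n₀ + ν ξ):
  Q: 497 − 2(63.02) = 371
  P: 136.7 − 1(63.02) = 73.68
  U: 0 + 2(63.02) = 126
  R: 200.1 (inert)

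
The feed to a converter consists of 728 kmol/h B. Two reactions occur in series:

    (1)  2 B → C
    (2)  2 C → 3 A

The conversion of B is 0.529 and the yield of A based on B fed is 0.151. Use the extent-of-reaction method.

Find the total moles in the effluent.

572 kmol/h

Conversion of B: B consumed = 2ξ₁ = 0.529 × 728 → ξ₁ = 192.6 kmol/h.
Yield of A: 3ξ₂ / 728 = 0.151 → ξ₂ = 36.64 kmol/h.
Outlet amounts (n = n₀ + Σ ν·ξ):
  B: 728 − 2(192.6) = 342.9
  C: 0 + 1(192.6) − 2(36.64) = 119.3
  A: 0 + 3(36.64) = 109.9
Total out = 342.9 + 119.3 + 109.9 = 572.1 kmol/h.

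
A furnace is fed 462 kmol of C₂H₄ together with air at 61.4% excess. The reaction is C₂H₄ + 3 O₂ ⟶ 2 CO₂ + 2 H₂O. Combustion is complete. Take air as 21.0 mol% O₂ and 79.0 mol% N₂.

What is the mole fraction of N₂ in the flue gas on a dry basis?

Stoichiometric O₂ = 3 × 462 = 1386 kmol; O₂ fed = 1386 × 1.614 = 2237 kmol.
N₂ fed = 2237 × 79/21 = 8415 kmol.
Fuel reacted = 1 × 462 → ξ = 462 kmol.
Outlet (n = n₀ + ν ξ):
  C₂H₄: 462 − 1(462) = 0
  O₂: 2237 − 3(462) = 851
  N₂: 8415 (inert)
  CO₂: 0 + 2(462) = 924
  H₂O: 0 + 2(462) = 924
Dry total = 10190 kmol; y_N₂ (dry) = 8415 / 10190 = 0.8258.

0.826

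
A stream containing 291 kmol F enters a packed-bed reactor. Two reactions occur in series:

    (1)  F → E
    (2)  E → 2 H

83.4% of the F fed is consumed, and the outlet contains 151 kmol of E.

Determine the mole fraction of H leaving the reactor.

0.479

Conversion of F: F consumed = 1ξ₁ = 0.834 × 291 → ξ₁ = 242.7 kmol.
E balance: n_E = 0 + 1ξ₁ − 1ξ₂ = 151 → ξ₂ = (1·242.7 − 151)/1 = 91.69 kmol.
Outlet amounts (n = n₀ + Σ ν·ξ):
  F: 291 − 1(242.7) = 48.31
  E: 0 + 1(242.7) − 1(91.69) = 151
  H: 0 + 2(91.69) = 183.4
Total out = 382.7 kmol; y_H = 183.4 / 382.7 = 0.4792.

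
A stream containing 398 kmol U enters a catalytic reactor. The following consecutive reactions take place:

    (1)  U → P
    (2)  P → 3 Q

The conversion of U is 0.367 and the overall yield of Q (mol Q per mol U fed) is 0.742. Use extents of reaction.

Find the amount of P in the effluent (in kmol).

47.6 kmol

Conversion of U: U consumed = 1ξ₁ = 0.367 × 398 → ξ₁ = 146.1 kmol.
Yield of Q: 3ξ₂ / 398 = 0.742 → ξ₂ = 98.44 kmol.
Outlet amounts (n = n₀ + Σ ν·ξ):
  U: 398 − 1(146.1) = 251.9
  P: 0 + 1(146.1) − 1(98.44) = 47.63
  Q: 0 + 3(98.44) = 295.3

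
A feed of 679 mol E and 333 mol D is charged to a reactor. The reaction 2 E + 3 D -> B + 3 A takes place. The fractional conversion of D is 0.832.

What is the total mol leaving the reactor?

D reacted = 0.832 × 333 = 277.1 mol; ν_D = −3, so ξ = 277.1/3 = 92.35 mol.
Outlet amounts (n = n₀ + ν ξ):
  E: 679 − 2(92.35) = 494.3
  D: 333 − 3(92.35) = 55.94
  B: 0 + 1(92.35) = 92.35
  A: 0 + 3(92.35) = 277.1
Total out = 494.3 + 55.94 + 92.35 + 277.1 = 919.6 mol.

920 mol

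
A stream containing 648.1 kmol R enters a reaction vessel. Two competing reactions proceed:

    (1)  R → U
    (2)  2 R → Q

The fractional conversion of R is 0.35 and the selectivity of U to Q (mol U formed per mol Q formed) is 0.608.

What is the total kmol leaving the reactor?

561 kmol

Conversion of R: R consumed = 0.35 × 648.1 = 226.8 kmol = 1ξ₁ + 2ξ₂.
Selectivity: 1ξ₁ / (1ξ₂) = 0.608 → ξ₁ = 0.608 ξ₂.
Substitute: (1·0.608 + 2) ξ₂ = 226.8 → ξ₂ = 86.98 kmol, ξ₁ = 52.88 kmol.
Outlet amounts (n = n₀ + Σ ν·ξ):
  R: 648.1 − 1(52.88) − 2(86.98) = 421.3
  U: 0 + 1(52.88) = 52.88
  Q: 0 + 1(86.98) = 86.98
Total out = 421.3 + 52.88 + 86.98 = 561.1 kmol.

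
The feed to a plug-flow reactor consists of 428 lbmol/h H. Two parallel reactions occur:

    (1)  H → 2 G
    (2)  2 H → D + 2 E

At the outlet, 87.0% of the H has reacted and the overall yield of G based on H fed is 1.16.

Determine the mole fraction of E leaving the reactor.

Yield of G: 2ξ₁ / 428 = 1.16 → ξ₁ = 248.2 lbmol/h.
Conversion of H: 1ξ₁ + 2ξ₂ = 0.87 × 428 = 372.4 → ξ₂ = 62.06 lbmol/h.
Outlet amounts (n = n₀ + Σ ν·ξ):
  H: 428 − 1(248.2) − 2(62.06) = 55.64
  G: 0 + 2(248.2) = 496.5
  D: 0 + 1(62.06) = 62.06
  E: 0 + 2(62.06) = 124.1
Total out = 738.3 lbmol/h; y_E = 124.1 / 738.3 = 0.1681.

0.168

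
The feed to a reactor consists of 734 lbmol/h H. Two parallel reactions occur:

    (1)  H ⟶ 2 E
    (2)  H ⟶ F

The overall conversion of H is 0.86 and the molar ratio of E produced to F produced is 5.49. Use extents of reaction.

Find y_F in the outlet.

0.141

Conversion of H: H consumed = 0.86 × 734 = 631.2 lbmol/h = 1ξ₁ + 1ξ₂.
Selectivity: 2ξ₁ / (1ξ₂) = 5.49 → ξ₁ = 2.745 ξ₂.
Substitute: (1·2.745 + 1) ξ₂ = 631.2 → ξ₂ = 168.6 lbmol/h, ξ₁ = 462.7 lbmol/h.
Outlet amounts (n = n₀ + Σ ν·ξ):
  H: 734 − 1(462.7) − 1(168.6) = 102.8
  E: 0 + 2(462.7) = 925.4
  F: 0 + 1(168.6) = 168.6
Total out = 1197 lbmol/h; y_F = 168.6 / 1197 = 0.1409.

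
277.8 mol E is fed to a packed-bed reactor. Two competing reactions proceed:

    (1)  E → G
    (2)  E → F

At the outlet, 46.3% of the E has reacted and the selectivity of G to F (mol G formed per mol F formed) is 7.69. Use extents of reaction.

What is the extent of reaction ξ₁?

ξ₁ = 114 mol

Conversion of E: E consumed = 0.463 × 277.8 = 128.6 mol = 1ξ₁ + 1ξ₂.
Selectivity: 1ξ₁ / (1ξ₂) = 7.69 → ξ₁ = 7.69 ξ₂.
Substitute: (1·7.69 + 1) ξ₂ = 128.6 → ξ₂ = 14.8 mol, ξ₁ = 113.8 mol.
Outlet amounts (n = n₀ + Σ ν·ξ):
  E: 277.8 − 1(113.8) − 1(14.8) = 149.2
  G: 0 + 1(113.8) = 113.8
  F: 0 + 1(14.8) = 14.8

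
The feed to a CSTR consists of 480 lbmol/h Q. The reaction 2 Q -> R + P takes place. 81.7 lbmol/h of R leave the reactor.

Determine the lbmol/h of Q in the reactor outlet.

317 lbmol/h

For R: n = n₀ + 1ξ → 81.7 = 0 + 1ξ, giving ξ = 81.7 lbmol/h.
Outlet amounts (n = n₀ + ν ξ):
  Q: 480 − 2(81.7) = 316.6
  R: 0 + 1(81.7) = 81.7
  P: 0 + 1(81.7) = 81.7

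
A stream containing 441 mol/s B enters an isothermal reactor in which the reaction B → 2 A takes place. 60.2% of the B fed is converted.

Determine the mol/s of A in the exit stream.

B reacted = 0.602 × 441 = 265.5 mol/s; ν_B = −1, so ξ = 265.5/1 = 265.5 mol/s.
Outlet amounts (n = n₀ + ν ξ):
  B: 441 − 1(265.5) = 175.5
  A: 0 + 2(265.5) = 531

531 mol/s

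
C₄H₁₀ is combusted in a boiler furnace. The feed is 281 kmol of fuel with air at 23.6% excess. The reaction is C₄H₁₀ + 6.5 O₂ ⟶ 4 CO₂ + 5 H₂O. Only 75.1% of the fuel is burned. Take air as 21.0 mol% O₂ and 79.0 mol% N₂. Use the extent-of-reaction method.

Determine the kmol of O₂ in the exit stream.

Stoichiometric O₂ = 6.5 × 281 = 1826 kmol; O₂ fed = 1826 × 1.236 = 2258 kmol.
N₂ fed = 2258 × 79/21 = 8493 kmol.
Fuel reacted = 0.751 × 281 → ξ = 211 kmol.
Outlet (n = n₀ + ν ξ):
  C₄H₁₀: 281 − 1(211) = 69.97
  O₂: 2258 − 6.5(211) = 885.9
  N₂: 8493 (inert)
  CO₂: 0 + 4(211) = 844.1
  H₂O: 0 + 5(211) = 1055

886 kmol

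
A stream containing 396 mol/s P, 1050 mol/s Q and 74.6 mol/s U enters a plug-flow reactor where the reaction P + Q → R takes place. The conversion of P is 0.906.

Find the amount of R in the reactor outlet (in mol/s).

359 mol/s

P reacted = 0.906 × 396 = 358.8 mol/s; ν_P = −1, so ξ = 358.8/1 = 358.8 mol/s.
Outlet amounts (n = n₀ + ν ξ):
  P: 396 − 1(358.8) = 37.22
  Q: 1050 − 1(358.8) = 691.2
  R: 0 + 1(358.8) = 358.8
  U: 74.6 (inert)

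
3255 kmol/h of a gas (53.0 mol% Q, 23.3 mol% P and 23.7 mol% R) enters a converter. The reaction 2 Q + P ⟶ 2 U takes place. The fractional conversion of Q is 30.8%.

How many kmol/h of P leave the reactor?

Q reacted = 0.308 × 1725 = 531.3 kmol/h; ν_Q = −2, so ξ = 531.3/2 = 265.7 kmol/h.
Outlet amounts (n = n₀ + ν ξ):
  Q: 1725 − 2(265.7) = 1194
  P: 758.4 − 1(265.7) = 492.7
  U: 0 + 2(265.7) = 531.3
  R: 771.4 (inert)

493 kmol/h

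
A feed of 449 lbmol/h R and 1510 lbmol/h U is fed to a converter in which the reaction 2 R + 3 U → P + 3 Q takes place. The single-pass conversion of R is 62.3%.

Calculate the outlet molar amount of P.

R reacted = 0.623 × 449 = 279.7 lbmol/h; ν_R = −2, so ξ = 279.7/2 = 139.9 lbmol/h.
Outlet amounts (n = n₀ + ν ξ):
  R: 449 − 2(139.9) = 169.3
  U: 1510 − 3(139.9) = 1090
  P: 0 + 1(139.9) = 139.9
  Q: 0 + 3(139.9) = 419.6

140 lbmol/h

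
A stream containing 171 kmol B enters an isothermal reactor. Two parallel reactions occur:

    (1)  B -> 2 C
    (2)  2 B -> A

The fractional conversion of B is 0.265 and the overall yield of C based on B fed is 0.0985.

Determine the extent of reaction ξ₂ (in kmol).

ξ₂ = 18.4 kmol

Yield of C: 2ξ₁ / 171 = 0.0985 → ξ₁ = 8.422 kmol.
Conversion of B: 1ξ₁ + 2ξ₂ = 0.265 × 171 = 45.32 → ξ₂ = 18.45 kmol.
Outlet amounts (n = n₀ + Σ ν·ξ):
  B: 171 − 1(8.422) − 2(18.45) = 125.7
  C: 0 + 2(8.422) = 16.84
  A: 0 + 1(18.45) = 18.45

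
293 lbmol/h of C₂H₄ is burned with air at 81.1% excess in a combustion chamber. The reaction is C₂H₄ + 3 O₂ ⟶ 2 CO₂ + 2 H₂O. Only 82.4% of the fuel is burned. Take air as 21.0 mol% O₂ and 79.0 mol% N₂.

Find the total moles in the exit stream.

7870 lbmol/h

Stoichiometric O₂ = 3 × 293 = 879 lbmol/h; O₂ fed = 879 × 1.811 = 1592 lbmol/h.
N₂ fed = 1592 × 79/21 = 5988 lbmol/h.
Fuel reacted = 0.824 × 293 → ξ = 241.4 lbmol/h.
Outlet (n = n₀ + ν ξ):
  C₂H₄: 293 − 1(241.4) = 51.57
  O₂: 1592 − 3(241.4) = 867.6
  N₂: 5988 (inert)
  CO₂: 0 + 2(241.4) = 482.9
  H₂O: 0 + 2(241.4) = 482.9
Total out = 51.57 + 867.6 + 5988 + 482.9 + 482.9 = 7873 lbmol/h.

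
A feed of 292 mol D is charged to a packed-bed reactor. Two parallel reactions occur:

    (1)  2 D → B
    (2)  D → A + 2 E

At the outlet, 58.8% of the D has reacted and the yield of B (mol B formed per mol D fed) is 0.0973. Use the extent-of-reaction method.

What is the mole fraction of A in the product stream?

Yield of B: 1ξ₁ / 292 = 0.0973 → ξ₁ = 28.41 mol.
Conversion of D: 2ξ₁ + 1ξ₂ = 0.588 × 292 = 171.7 → ξ₂ = 114.9 mol.
Outlet amounts (n = n₀ + Σ ν·ξ):
  D: 292 − 2(28.41) − 1(114.9) = 120.3
  B: 0 + 1(28.41) = 28.41
  A: 0 + 1(114.9) = 114.9
  E: 0 + 2(114.9) = 229.7
Total out = 493.3 mol; y_A = 114.9 / 493.3 = 0.2328.

0.233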